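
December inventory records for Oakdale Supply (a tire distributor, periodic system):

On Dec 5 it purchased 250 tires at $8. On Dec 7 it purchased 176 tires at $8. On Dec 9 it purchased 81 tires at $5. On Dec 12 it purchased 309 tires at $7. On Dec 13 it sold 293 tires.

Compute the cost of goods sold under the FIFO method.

Dec 13, 293 sold [FIFO — oldest first]: 250 @ $8 + 43 @ $8 = $2,344
Ending inventory: 133 @ $8 + 81 @ $5 + 309 @ $7 = $3,632

COGS = $2,344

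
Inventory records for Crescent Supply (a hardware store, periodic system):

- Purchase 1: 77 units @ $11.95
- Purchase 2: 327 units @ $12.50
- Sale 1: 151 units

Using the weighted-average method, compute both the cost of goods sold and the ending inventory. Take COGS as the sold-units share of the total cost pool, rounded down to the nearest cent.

COGS = $1,871.67; ending inventory = $3,135.98

Sale 1, sell 151: 151/404 × $5,007.65 → $1,871.67
Ending inventory (cost pool remaining) = $3,135.98
Check: goods available $5,007.65 = COGS $1,871.67 + ending $3,135.98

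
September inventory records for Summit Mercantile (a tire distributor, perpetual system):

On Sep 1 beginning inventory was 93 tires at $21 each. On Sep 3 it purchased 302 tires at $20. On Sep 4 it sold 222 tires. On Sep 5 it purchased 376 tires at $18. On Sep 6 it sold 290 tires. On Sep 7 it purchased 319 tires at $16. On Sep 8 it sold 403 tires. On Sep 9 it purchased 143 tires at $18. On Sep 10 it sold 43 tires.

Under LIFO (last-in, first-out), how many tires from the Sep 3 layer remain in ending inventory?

Sep 4, 222 sold [LIFO — newest first]: 222 @ $20 = $4,440
Sep 6, 290 sold [LIFO — newest first]: 290 @ $18 = $5,220
Sep 8, 403 sold [LIFO — newest first]: 319 @ $16 + 84 @ $18 = $6,616
Sep 10, 43 sold [LIFO — newest first]: 43 @ $18 = $774
Total COGS = $4,440 + $5,220 + $6,616 + $774 = $17,050
Ending inventory: 93 @ $21 + 80 @ $20 + 2 @ $18 + 100 @ $18 = $5,389

80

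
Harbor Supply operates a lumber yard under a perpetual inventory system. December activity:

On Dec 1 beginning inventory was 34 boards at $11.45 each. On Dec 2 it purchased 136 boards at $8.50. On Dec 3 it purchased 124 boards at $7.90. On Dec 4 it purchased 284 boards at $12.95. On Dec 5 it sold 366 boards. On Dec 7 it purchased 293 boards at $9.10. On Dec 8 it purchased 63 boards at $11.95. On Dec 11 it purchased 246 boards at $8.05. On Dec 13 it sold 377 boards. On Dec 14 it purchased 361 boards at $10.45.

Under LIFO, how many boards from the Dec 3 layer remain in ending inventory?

Dec 5, 366 sold [LIFO — newest first]: 284 @ $12.95 + 82 @ $7.90 = $4,325.60
Dec 13, 377 sold [LIFO — newest first]: 246 @ $8.05 + 63 @ $11.95 + 68 @ $9.10 = $3,351.95
Total COGS = $4,325.60 + $3,351.95 = $7,677.55
Ending inventory: 34 @ $11.45 + 136 @ $8.50 + 42 @ $7.90 + 225 @ $9.10 + 361 @ $10.45 = $7,697.05
Check: goods available $15,374.60 = COGS $7,677.55 + ending $7,697.05

42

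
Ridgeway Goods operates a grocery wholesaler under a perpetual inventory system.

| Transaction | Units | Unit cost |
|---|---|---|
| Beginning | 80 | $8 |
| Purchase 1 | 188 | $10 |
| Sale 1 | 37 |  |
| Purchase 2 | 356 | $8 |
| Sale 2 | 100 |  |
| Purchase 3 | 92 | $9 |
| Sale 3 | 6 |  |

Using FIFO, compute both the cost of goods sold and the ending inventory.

Sale 1 (37) [FIFO — oldest first]: 37 @ $8 = $296
Sale 2 (100) [FIFO — oldest first]: 43 @ $8 + 57 @ $10 = $914
Sale 3 (6) [FIFO — oldest first]: 6 @ $10 = $60
Total COGS = $296 + $914 + $60 = $1,270
Ending inventory: 125 @ $10 + 356 @ $8 + 92 @ $9 = $4,926

COGS = $1,270; ending inventory = $4,926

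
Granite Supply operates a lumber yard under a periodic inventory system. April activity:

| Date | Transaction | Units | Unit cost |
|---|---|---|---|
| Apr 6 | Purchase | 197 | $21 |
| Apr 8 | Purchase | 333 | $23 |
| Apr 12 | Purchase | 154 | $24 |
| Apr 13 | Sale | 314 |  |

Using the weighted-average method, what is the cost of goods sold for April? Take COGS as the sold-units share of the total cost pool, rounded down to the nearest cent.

Apr 13, sell 314: 314/684 × $15,492.00 → $7,111.82
Ending inventory (cost pool remaining) = $8,380.18
Check: goods available $15,492.00 = COGS $7,111.82 + ending $8,380.18

COGS = $7,111.82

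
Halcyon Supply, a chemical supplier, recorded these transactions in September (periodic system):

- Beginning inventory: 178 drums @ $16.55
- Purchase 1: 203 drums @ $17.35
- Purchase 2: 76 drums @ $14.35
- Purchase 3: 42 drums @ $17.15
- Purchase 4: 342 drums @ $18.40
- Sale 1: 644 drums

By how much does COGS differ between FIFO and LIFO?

FIFO COGS: 178 @ $16.55 + 203 @ $17.35 + 76 @ $14.35 + 42 @ $17.15 + 145 @ $18.40 = $10,946.85
LIFO COGS: 342 @ $18.40 + 42 @ $17.15 + 76 @ $14.35 + 184 @ $17.35 = $11,296.10
Difference = |$10,946.85 − $11,296.10| = $349.25

$349.25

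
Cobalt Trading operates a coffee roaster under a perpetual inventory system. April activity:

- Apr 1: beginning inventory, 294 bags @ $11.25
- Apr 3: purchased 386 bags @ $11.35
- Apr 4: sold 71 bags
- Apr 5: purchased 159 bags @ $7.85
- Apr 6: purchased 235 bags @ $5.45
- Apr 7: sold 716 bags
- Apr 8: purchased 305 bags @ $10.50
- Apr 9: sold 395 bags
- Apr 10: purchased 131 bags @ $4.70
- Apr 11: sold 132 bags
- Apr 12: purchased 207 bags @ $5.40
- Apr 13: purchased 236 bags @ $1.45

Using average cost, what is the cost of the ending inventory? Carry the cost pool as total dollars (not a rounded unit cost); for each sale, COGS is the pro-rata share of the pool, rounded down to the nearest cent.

After Apr 1: 294 on hand, pool $3,307.50 (≈ $11.2500 each)
After Apr 3: 680 on hand, pool $7,688.60 (≈ $11.3068 each)
Apr 4, sell 71: 71/680 × $7,688.60 → $802.78
After Apr 5: 768 on hand, pool $8,133.97 (≈ $10.5911 each)
After Apr 6: 1003 on hand, pool $9,414.72 (≈ $9.3866 each)
Apr 7, sell 716: 716/1003 × $9,414.72 → $6,720.77
After Apr 8: 592 on hand, pool $5,896.45 (≈ $9.9602 each)
Apr 9, sell 395: 395/592 × $5,896.45 → $3,934.28
After Apr 10: 328 on hand, pool $2,577.87 (≈ $7.8594 each)
Apr 11, sell 132: 132/328 × $2,577.87 → $1,037.43
After Apr 12: 403 on hand, pool $2,658.24 (≈ $6.5961 each)
After Apr 13: 639 on hand, pool $3,000.44 (≈ $4.6955 each)
Total COGS = $802.78 + $6,720.77 + $3,934.28 + $1,037.43 = $12,495.26
Ending inventory (cost pool remaining) = $3,000.44
Check: goods available $15,495.70 = COGS $12,495.26 + ending $3,000.44

Ending inventory = $3,000.44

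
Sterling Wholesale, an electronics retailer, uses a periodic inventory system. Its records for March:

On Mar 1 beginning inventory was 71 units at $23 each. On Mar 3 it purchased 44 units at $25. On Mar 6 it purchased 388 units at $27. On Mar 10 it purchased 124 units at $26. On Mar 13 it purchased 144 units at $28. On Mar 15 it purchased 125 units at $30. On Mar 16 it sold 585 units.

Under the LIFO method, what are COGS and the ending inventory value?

Mar 16, 585 sold [LIFO — newest first]: 125 @ $30 + 144 @ $28 + 124 @ $26 + 192 @ $27 = $16,190
Ending inventory: 71 @ $23 + 44 @ $25 + 196 @ $27 = $8,025

COGS = $16,190; ending inventory = $8,025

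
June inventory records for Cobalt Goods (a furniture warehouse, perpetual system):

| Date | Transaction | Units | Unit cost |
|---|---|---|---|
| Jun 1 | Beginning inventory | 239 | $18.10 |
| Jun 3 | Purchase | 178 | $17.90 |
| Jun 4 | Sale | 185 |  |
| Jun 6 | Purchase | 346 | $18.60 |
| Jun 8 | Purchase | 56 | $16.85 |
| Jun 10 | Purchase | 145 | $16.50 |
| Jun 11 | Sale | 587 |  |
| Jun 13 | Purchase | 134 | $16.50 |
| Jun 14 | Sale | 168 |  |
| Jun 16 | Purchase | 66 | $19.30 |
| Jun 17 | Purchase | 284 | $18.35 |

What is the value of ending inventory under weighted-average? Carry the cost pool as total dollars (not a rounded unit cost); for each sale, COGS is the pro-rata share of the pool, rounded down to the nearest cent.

After Jun 1: 239 on hand, pool $4,325.90 (≈ $18.1000 each)
After Jun 3: 417 on hand, pool $7,512.10 (≈ $18.0146 each)
Jun 4, sell 185: 185/417 × $7,512.10 → $3,332.70
After Jun 6: 578 on hand, pool $10,615.00 (≈ $18.3651 each)
After Jun 8: 634 on hand, pool $11,558.60 (≈ $18.2312 each)
After Jun 10: 779 on hand, pool $13,951.10 (≈ $17.9090 each)
Jun 11, sell 587: 587/779 × $13,951.10 → $10,512.57
After Jun 13: 326 on hand, pool $5,649.53 (≈ $17.3298 each)
Jun 14, sell 168: 168/326 × $5,649.53 → $2,911.41
After Jun 16: 224 on hand, pool $4,011.92 (≈ $17.9104 each)
After Jun 17: 508 on hand, pool $9,223.32 (≈ $18.1561 each)
Total COGS = $3,332.70 + $10,512.57 + $2,911.41 = $16,756.68
Ending inventory (cost pool remaining) = $9,223.32

Ending inventory = $9,223.32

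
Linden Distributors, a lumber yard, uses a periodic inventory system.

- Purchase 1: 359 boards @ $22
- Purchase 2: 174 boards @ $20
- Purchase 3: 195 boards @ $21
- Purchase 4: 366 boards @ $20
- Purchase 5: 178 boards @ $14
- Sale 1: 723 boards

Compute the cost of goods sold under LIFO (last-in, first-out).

Sale 1 (723) [LIFO — newest first]: 178 @ $14 + 366 @ $20 + 179 @ $21 = $13,571
Ending inventory: 359 @ $22 + 174 @ $20 + 16 @ $21 = $11,714
Check: goods available $25,285 = COGS $13,571 + ending $11,714

COGS = $13,571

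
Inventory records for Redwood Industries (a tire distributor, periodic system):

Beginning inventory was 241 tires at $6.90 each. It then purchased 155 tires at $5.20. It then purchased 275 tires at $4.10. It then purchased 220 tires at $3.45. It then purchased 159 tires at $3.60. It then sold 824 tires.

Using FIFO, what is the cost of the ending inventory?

Sale 1 (824) [FIFO — oldest first]: 241 @ $6.90 + 155 @ $5.20 + 275 @ $4.10 + 153 @ $3.45 = $4,124.25
Ending inventory: 67 @ $3.45 + 159 @ $3.60 = $803.55

Ending inventory = $803.55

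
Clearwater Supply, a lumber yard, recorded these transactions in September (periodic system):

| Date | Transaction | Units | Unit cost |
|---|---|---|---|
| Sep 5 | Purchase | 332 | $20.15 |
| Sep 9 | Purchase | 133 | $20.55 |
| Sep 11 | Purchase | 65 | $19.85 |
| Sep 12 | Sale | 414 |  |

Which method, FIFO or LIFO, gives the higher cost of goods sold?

LIFO

FIFO COGS: 332 @ $20.15 + 82 @ $20.55 = $8,374.90
LIFO COGS: 65 @ $19.85 + 133 @ $20.55 + 216 @ $20.15 = $8,375.80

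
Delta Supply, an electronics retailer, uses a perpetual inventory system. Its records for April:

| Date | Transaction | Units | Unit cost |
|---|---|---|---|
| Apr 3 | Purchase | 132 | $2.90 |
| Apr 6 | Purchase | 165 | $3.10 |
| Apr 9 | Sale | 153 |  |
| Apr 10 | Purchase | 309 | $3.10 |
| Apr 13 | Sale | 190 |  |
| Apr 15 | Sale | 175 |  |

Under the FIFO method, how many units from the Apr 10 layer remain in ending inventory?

Apr 9, 153 sold [FIFO — oldest first]: 132 @ $2.90 + 21 @ $3.10 = $447.90
Apr 13, 190 sold [FIFO — oldest first]: 144 @ $3.10 + 46 @ $3.10 = $589.00
Apr 15, 175 sold [FIFO — oldest first]: 175 @ $3.10 = $542.50
Total COGS = $447.90 + $589.00 + $542.50 = $1,579.40
Ending inventory: 88 @ $3.10 = $272.80

88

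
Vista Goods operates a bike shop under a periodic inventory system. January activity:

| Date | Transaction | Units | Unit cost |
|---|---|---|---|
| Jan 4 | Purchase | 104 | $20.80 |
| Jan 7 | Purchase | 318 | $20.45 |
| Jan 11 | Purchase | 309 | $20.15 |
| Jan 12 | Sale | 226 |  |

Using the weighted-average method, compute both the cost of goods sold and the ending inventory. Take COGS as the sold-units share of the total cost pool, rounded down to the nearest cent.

Jan 12, sell 226: 226/731 × $14,892.65 → $4,604.29
Ending inventory (cost pool remaining) = $10,288.36

COGS = $4,604.29; ending inventory = $10,288.36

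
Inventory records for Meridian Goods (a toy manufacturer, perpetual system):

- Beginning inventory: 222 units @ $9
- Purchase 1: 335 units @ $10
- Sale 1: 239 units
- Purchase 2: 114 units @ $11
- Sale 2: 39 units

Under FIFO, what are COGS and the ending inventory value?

Sale 1 (239) [FIFO — oldest first]: 222 @ $9 + 17 @ $10 = $2,168
Sale 2 (39) [FIFO — oldest first]: 39 @ $10 = $390
Total COGS = $2,168 + $390 = $2,558
Ending inventory: 279 @ $10 + 114 @ $11 = $4,044

COGS = $2,558; ending inventory = $4,044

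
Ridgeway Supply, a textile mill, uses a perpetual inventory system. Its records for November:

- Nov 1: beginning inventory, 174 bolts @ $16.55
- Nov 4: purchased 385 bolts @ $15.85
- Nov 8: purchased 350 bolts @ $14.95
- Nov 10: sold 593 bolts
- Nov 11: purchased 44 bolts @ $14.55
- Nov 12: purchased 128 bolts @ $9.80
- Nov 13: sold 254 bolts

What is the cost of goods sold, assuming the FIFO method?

COGS = $13,287.55

Nov 10, 593 sold [FIFO — oldest first]: 174 @ $16.55 + 385 @ $15.85 + 34 @ $14.95 = $9,490.25
Nov 13, 254 sold [FIFO — oldest first]: 254 @ $14.95 = $3,797.30
Total COGS = $9,490.25 + $3,797.30 = $13,287.55
Ending inventory: 62 @ $14.95 + 44 @ $14.55 + 128 @ $9.80 = $2,821.50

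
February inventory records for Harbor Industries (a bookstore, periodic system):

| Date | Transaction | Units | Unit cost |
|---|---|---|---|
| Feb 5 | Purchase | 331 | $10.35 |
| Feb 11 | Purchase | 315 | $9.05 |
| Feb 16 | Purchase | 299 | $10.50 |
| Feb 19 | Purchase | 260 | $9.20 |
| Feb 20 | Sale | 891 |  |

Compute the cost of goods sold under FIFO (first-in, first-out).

Feb 20, 891 sold [FIFO — oldest first]: 331 @ $10.35 + 315 @ $9.05 + 245 @ $10.50 = $8,849.10
Ending inventory: 54 @ $10.50 + 260 @ $9.20 = $2,959.00
Check: goods available $11,808.10 = COGS $8,849.10 + ending $2,959.00

COGS = $8,849.10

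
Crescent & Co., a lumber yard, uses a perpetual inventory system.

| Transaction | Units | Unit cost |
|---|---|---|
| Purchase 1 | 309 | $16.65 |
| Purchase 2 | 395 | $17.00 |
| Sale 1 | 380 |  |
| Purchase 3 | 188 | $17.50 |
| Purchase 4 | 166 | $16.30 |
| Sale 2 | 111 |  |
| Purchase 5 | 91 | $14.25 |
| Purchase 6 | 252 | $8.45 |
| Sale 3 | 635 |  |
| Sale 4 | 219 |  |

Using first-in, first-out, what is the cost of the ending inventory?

Sale 1 (380) [FIFO — oldest first]: 309 @ $16.65 + 71 @ $17.00 = $6,351.85
Sale 2 (111) [FIFO — oldest first]: 111 @ $17.00 = $1,887.00
Sale 3 (635) [FIFO — oldest first]: 213 @ $17.00 + 188 @ $17.50 + 166 @ $16.30 + 68 @ $14.25 = $10,585.80
Sale 4 (219) [FIFO — oldest first]: 23 @ $14.25 + 196 @ $8.45 = $1,983.95
Total COGS = $6,351.85 + $1,887.00 + $10,585.80 + $1,983.95 = $20,808.60
Ending inventory: 56 @ $8.45 = $473.20
Check: goods available $21,281.80 = COGS $20,808.60 + ending $473.20

Ending inventory = $473.20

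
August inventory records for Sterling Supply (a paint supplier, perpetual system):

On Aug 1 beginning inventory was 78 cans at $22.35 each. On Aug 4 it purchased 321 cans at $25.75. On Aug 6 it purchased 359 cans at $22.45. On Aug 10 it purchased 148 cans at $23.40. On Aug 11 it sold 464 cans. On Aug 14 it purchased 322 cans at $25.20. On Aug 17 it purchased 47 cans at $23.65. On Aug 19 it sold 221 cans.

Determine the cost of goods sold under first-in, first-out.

COGS = $16,429.75

Aug 11, 464 sold [FIFO — oldest first]: 78 @ $22.35 + 321 @ $25.75 + 65 @ $22.45 = $11,468.30
Aug 19, 221 sold [FIFO — oldest first]: 221 @ $22.45 = $4,961.45
Total COGS = $11,468.30 + $4,961.45 = $16,429.75
Ending inventory: 73 @ $22.45 + 148 @ $23.40 + 322 @ $25.20 + 47 @ $23.65 = $14,328.00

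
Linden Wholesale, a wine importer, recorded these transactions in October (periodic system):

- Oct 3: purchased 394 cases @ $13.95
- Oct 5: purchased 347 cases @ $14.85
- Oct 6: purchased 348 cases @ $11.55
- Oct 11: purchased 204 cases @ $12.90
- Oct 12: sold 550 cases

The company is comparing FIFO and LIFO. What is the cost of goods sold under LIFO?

COGS = $6,627.90

FIFO COGS: 394 @ $13.95 + 156 @ $14.85 = $7,812.90
LIFO COGS: 204 @ $12.90 + 346 @ $11.55 = $6,627.90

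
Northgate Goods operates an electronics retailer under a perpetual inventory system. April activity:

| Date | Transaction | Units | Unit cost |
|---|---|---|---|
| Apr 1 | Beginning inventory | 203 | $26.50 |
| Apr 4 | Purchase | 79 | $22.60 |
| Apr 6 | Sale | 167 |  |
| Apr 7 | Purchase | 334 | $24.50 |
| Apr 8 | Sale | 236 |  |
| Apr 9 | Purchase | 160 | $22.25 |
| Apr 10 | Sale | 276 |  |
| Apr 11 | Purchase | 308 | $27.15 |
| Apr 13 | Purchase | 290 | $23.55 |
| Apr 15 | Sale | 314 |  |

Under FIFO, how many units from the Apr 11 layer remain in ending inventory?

Apr 6, 167 sold [FIFO — oldest first]: 167 @ $26.50 = $4,425.50
Apr 8, 236 sold [FIFO — oldest first]: 36 @ $26.50 + 79 @ $22.60 + 121 @ $24.50 = $5,703.90
Apr 10, 276 sold [FIFO — oldest first]: 213 @ $24.50 + 63 @ $22.25 = $6,620.25
Apr 15, 314 sold [FIFO — oldest first]: 97 @ $22.25 + 217 @ $27.15 = $8,049.80
Total COGS = $4,425.50 + $5,703.90 + $6,620.25 + $8,049.80 = $24,799.45
Ending inventory: 91 @ $27.15 + 290 @ $23.55 = $9,300.15

91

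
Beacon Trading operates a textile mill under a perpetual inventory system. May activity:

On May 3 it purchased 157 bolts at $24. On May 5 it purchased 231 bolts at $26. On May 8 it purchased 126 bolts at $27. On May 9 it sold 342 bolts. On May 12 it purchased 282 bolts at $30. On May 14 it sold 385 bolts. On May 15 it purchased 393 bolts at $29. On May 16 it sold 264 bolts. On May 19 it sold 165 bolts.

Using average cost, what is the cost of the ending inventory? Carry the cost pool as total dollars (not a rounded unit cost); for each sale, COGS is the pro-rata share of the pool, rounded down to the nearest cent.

Ending inventory = $953.78

After May 3: 157 on hand, pool $3,768.00 (≈ $24.0000 each)
After May 5: 388 on hand, pool $9,774.00 (≈ $25.1907 each)
After May 8: 514 on hand, pool $13,176.00 (≈ $25.6342 each)
May 9, sell 342: 342/514 × $13,176.00 → $8,766.91
After May 12: 454 on hand, pool $12,869.09 (≈ $28.3460 each)
May 14, sell 385: 385/454 × $12,869.09 → $10,913.21
After May 15: 462 on hand, pool $13,352.88 (≈ $28.9023 each)
May 16, sell 264: 264/462 × $13,352.88 → $7,630.21
May 19, sell 165: 165/198 × $5,722.67 → $4,768.89
Total COGS = $8,766.91 + $10,913.21 + $7,630.21 + $4,768.89 = $32,079.22
Ending inventory (cost pool remaining) = $953.78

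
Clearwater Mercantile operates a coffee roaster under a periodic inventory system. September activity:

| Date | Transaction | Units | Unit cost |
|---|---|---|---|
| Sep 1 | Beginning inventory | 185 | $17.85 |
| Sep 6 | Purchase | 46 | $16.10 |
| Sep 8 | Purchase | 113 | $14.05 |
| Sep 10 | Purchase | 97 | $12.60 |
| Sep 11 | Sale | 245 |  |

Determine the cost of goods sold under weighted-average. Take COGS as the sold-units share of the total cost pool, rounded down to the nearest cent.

COGS = $3,807.05

Sep 11, sell 245: 245/441 × $6,852.70 → $3,807.05
Ending inventory (cost pool remaining) = $3,045.65
Check: goods available $6,852.70 = COGS $3,807.05 + ending $3,045.65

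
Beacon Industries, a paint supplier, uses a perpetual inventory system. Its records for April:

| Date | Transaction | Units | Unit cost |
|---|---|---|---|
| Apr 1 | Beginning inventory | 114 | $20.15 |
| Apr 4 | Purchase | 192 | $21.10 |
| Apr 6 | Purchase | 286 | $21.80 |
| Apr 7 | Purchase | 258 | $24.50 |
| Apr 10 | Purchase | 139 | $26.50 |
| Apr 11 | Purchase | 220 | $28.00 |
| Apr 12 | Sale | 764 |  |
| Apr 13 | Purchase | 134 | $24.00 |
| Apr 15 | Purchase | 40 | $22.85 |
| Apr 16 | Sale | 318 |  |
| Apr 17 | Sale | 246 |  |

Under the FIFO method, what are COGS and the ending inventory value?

Apr 12, 764 sold [FIFO — oldest first]: 114 @ $20.15 + 192 @ $21.10 + 286 @ $21.80 + 172 @ $24.50 = $16,797.10
Apr 16, 318 sold [FIFO — oldest first]: 86 @ $24.50 + 139 @ $26.50 + 93 @ $28.00 = $8,394.50
Apr 17, 246 sold [FIFO — oldest first]: 127 @ $28.00 + 119 @ $24.00 = $6,412.00
Total COGS = $16,797.10 + $8,394.50 + $6,412.00 = $31,603.60
Ending inventory: 15 @ $24.00 + 40 @ $22.85 = $1,274.00

COGS = $31,603.60; ending inventory = $1,274.00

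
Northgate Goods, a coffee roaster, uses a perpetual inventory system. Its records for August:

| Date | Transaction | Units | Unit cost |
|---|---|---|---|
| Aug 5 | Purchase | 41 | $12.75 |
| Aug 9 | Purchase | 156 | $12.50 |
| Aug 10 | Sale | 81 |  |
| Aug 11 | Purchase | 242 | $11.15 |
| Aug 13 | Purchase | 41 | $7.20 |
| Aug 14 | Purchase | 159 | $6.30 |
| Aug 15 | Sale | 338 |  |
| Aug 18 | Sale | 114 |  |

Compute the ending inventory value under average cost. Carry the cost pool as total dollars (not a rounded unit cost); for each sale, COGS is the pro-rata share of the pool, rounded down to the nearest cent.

Ending inventory = $1,035.55

After Aug 5: 41 on hand, pool $522.75 (≈ $12.7500 each)
After Aug 9: 197 on hand, pool $2,472.75 (≈ $12.5520 each)
Aug 10, sell 81: 81/197 × $2,472.75 → $1,016.71
After Aug 11: 358 on hand, pool $4,154.34 (≈ $11.6043 each)
After Aug 13: 399 on hand, pool $4,449.54 (≈ $11.1517 each)
After Aug 14: 558 on hand, pool $5,451.24 (≈ $9.7692 each)
Aug 15, sell 338: 338/558 × $5,451.24 → $3,302.00
Aug 18, sell 114: 114/220 × $2,149.24 → $1,113.69
Total COGS = $1,016.71 + $3,302.00 + $1,113.69 = $5,432.40
Ending inventory (cost pool remaining) = $1,035.55
Check: goods available $6,467.95 = COGS $5,432.40 + ending $1,035.55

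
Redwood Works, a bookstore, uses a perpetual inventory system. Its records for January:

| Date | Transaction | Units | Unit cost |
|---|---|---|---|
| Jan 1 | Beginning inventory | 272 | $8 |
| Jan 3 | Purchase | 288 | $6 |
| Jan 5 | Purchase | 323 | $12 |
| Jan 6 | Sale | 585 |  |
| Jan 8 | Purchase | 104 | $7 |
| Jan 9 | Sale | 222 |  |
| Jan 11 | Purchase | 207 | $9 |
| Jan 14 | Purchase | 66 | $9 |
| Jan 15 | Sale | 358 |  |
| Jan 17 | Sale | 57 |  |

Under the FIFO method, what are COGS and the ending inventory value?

COGS = $10,623; ending inventory = $342

Jan 6, 585 sold [FIFO — oldest first]: 272 @ $8 + 288 @ $6 + 25 @ $12 = $4,204
Jan 9, 222 sold [FIFO — oldest first]: 222 @ $12 = $2,664
Jan 15, 358 sold [FIFO — oldest first]: 76 @ $12 + 104 @ $7 + 178 @ $9 = $3,242
Jan 17, 57 sold [FIFO — oldest first]: 29 @ $9 + 28 @ $9 = $513
Total COGS = $4,204 + $2,664 + $3,242 + $513 = $10,623
Ending inventory: 38 @ $9 = $342
Check: goods available $10,965 = COGS $10,623 + ending $342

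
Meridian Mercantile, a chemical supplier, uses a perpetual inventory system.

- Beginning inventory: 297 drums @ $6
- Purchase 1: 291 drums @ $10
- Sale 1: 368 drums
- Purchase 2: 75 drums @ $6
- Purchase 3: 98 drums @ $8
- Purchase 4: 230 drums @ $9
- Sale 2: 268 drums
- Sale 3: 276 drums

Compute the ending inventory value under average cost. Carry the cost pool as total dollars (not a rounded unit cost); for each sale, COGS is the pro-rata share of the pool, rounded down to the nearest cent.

Ending inventory = $641.58

After Beginning: 297 on hand, pool $1,782.00 (≈ $6.0000 each)
After Purchase 1: 588 on hand, pool $4,692.00 (≈ $7.9796 each)
Sale 1, sell 368: 368/588 × $4,692.00 → $2,936.48
After Purchase 2: 295 on hand, pool $2,205.52 (≈ $7.4763 each)
After Purchase 3: 393 on hand, pool $2,989.52 (≈ $7.6069 each)
After Purchase 4: 623 on hand, pool $5,059.52 (≈ $8.1212 each)
Sale 2, sell 268: 268/623 × $5,059.52 → $2,176.48
Sale 3, sell 276: 276/355 × $2,883.04 → $2,241.46
Total COGS = $2,936.48 + $2,176.48 + $2,241.46 = $7,354.42
Ending inventory (cost pool remaining) = $641.58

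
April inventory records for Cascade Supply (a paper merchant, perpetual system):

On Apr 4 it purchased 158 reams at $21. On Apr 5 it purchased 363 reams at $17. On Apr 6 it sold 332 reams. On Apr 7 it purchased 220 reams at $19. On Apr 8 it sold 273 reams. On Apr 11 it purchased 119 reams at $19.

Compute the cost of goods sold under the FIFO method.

Apr 6, 332 sold [FIFO — oldest first]: 158 @ $21 + 174 @ $17 = $6,276
Apr 8, 273 sold [FIFO — oldest first]: 189 @ $17 + 84 @ $19 = $4,809
Total COGS = $6,276 + $4,809 = $11,085
Ending inventory: 136 @ $19 + 119 @ $19 = $4,845

COGS = $11,085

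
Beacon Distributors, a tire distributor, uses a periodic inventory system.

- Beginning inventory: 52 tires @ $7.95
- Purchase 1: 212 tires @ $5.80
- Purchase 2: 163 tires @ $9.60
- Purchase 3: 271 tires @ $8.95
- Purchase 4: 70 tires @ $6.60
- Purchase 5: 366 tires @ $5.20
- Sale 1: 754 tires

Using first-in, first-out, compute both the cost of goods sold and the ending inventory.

Sale 1 (754) [FIFO — oldest first]: 52 @ $7.95 + 212 @ $5.80 + 163 @ $9.60 + 271 @ $8.95 + 56 @ $6.60 = $6,002.85
Ending inventory: 14 @ $6.60 + 366 @ $5.20 = $1,995.60
Check: goods available $7,998.45 = COGS $6,002.85 + ending $1,995.60

COGS = $6,002.85; ending inventory = $1,995.60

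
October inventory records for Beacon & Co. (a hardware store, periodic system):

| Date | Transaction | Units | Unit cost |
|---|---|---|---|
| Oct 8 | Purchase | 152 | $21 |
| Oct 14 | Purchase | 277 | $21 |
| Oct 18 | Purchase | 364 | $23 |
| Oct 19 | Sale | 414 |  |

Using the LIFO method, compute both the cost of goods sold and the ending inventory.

Oct 19, 414 sold [LIFO — newest first]: 364 @ $23 + 50 @ $21 = $9,422
Ending inventory: 152 @ $21 + 227 @ $21 = $7,959

COGS = $9,422; ending inventory = $7,959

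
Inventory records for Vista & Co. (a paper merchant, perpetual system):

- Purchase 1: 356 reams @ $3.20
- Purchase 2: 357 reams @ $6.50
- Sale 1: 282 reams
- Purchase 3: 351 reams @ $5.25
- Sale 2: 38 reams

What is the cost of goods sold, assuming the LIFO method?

Sale 1 (282) [LIFO — newest first]: 282 @ $6.50 = $1,833.00
Sale 2 (38) [LIFO — newest first]: 38 @ $5.25 = $199.50
Total COGS = $1,833.00 + $199.50 = $2,032.50
Ending inventory: 356 @ $3.20 + 75 @ $6.50 + 313 @ $5.25 = $3,269.95
Check: goods available $5,302.45 = COGS $2,032.50 + ending $3,269.95

COGS = $2,032.50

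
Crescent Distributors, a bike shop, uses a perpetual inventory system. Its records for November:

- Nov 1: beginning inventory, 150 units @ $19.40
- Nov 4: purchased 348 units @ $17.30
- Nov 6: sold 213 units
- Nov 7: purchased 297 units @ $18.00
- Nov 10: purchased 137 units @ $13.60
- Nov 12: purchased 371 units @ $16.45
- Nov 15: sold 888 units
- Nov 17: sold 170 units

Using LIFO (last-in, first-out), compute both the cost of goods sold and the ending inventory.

Nov 6, 213 sold [LIFO — newest first]: 213 @ $17.30 = $3,684.90
Nov 15, 888 sold [LIFO — newest first]: 371 @ $16.45 + 137 @ $13.60 + 297 @ $18.00 + 83 @ $17.30 = $14,748.05
Nov 17, 170 sold [LIFO — newest first]: 52 @ $17.30 + 118 @ $19.40 = $3,188.80
Total COGS = $3,684.90 + $14,748.05 + $3,188.80 = $21,621.75
Ending inventory: 32 @ $19.40 = $620.80

COGS = $21,621.75; ending inventory = $620.80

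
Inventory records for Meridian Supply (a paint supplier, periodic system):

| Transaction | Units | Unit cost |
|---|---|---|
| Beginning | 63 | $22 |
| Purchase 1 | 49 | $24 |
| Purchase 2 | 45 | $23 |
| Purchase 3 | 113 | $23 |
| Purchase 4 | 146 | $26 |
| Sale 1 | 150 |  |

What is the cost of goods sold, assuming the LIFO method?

COGS = $3,888

Sale 1 (150) [LIFO — newest first]: 146 @ $26 + 4 @ $23 = $3,888
Ending inventory: 63 @ $22 + 49 @ $24 + 45 @ $23 + 109 @ $23 = $6,104
Check: goods available $9,992 = COGS $3,888 + ending $6,104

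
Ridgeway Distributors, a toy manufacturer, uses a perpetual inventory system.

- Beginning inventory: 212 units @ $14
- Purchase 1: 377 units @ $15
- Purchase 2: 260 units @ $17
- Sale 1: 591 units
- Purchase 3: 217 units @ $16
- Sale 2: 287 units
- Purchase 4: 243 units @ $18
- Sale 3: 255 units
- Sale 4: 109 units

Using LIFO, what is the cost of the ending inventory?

Ending inventory = $938

Sale 1 (591) [LIFO — newest first]: 260 @ $17 + 331 @ $15 = $9,385
Sale 2 (287) [LIFO — newest first]: 217 @ $16 + 46 @ $15 + 24 @ $14 = $4,498
Sale 3 (255) [LIFO — newest first]: 243 @ $18 + 12 @ $14 = $4,542
Sale 4 (109) [LIFO — newest first]: 109 @ $14 = $1,526
Total COGS = $9,385 + $4,498 + $4,542 + $1,526 = $19,951
Ending inventory: 67 @ $14 = $938
Check: goods available $20,889 = COGS $19,951 + ending $938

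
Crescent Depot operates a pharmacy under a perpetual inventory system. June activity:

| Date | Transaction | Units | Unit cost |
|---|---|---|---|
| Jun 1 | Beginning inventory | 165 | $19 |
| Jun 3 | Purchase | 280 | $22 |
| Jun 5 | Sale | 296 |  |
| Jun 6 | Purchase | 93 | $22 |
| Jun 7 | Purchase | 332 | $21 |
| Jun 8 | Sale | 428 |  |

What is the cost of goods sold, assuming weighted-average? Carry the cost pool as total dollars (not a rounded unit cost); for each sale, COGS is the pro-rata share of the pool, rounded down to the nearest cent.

COGS = $15,227.60

After Jun 1: 165 on hand, pool $3,135.00 (≈ $19.0000 each)
After Jun 3: 445 on hand, pool $9,295.00 (≈ $20.8876 each)
Jun 5, sell 296: 296/445 × $9,295.00 → $6,182.74
After Jun 6: 242 on hand, pool $5,158.26 (≈ $21.3151 each)
After Jun 7: 574 on hand, pool $12,130.26 (≈ $21.1329 each)
Jun 8, sell 428: 428/574 × $12,130.26 → $9,044.86
Total COGS = $6,182.74 + $9,044.86 = $15,227.60
Ending inventory (cost pool remaining) = $3,085.40
Check: goods available $18,313.00 = COGS $15,227.60 + ending $3,085.40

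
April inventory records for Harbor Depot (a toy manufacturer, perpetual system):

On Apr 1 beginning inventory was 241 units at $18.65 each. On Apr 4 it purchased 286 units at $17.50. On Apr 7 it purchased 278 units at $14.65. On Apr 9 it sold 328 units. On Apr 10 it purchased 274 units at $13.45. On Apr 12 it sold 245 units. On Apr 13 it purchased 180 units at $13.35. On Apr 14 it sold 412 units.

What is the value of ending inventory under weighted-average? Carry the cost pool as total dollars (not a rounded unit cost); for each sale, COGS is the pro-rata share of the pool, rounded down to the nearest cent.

After Apr 1: 241 on hand, pool $4,494.65 (≈ $18.6500 each)
After Apr 4: 527 on hand, pool $9,499.65 (≈ $18.0259 each)
After Apr 7: 805 on hand, pool $13,572.35 (≈ $16.8601 each)
Apr 9, sell 328: 328/805 × $13,572.35 → $5,530.10
After Apr 10: 751 on hand, pool $11,727.55 (≈ $15.6159 each)
Apr 12, sell 245: 245/751 × $11,727.55 → $3,825.89
After Apr 13: 686 on hand, pool $10,304.66 (≈ $15.0214 each)
Apr 14, sell 412: 412/686 × $10,304.66 → $6,188.80
Total COGS = $5,530.10 + $3,825.89 + $6,188.80 = $15,544.79
Ending inventory (cost pool remaining) = $4,115.86

Ending inventory = $4,115.86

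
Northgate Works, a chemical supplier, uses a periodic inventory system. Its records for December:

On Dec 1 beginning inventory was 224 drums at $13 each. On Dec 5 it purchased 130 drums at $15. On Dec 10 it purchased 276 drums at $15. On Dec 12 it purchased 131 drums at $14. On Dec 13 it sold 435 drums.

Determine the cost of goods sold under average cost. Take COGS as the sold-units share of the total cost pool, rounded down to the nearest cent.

Dec 13, sell 435: 435/761 × $10,836.00 → $6,194.03
Ending inventory (cost pool remaining) = $4,641.97
Check: goods available $10,836.00 = COGS $6,194.03 + ending $4,641.97

COGS = $6,194.03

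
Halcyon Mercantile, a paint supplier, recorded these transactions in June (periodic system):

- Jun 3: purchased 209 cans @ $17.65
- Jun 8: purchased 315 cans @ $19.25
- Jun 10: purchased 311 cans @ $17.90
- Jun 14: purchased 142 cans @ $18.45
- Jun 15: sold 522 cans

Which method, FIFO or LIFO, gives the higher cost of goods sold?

FIFO COGS: 209 @ $17.65 + 313 @ $19.25 = $9,714.10
LIFO COGS: 142 @ $18.45 + 311 @ $17.90 + 69 @ $19.25 = $9,515.05

FIFO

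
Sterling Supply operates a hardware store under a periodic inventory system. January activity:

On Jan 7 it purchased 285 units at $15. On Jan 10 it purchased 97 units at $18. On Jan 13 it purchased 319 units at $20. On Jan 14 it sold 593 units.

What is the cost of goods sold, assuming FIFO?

Jan 14, 593 sold [FIFO — oldest first]: 285 @ $15 + 97 @ $18 + 211 @ $20 = $10,241
Ending inventory: 108 @ $20 = $2,160

COGS = $10,241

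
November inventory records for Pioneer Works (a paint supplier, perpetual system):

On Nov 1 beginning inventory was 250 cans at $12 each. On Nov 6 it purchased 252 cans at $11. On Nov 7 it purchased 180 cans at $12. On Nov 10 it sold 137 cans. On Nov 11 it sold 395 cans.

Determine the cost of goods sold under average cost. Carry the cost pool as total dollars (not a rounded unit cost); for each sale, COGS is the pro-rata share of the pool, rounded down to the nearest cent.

COGS = $6,187.42

After Nov 1: 250 on hand, pool $3,000.00 (≈ $12.0000 each)
After Nov 6: 502 on hand, pool $5,772.00 (≈ $11.4980 each)
After Nov 7: 682 on hand, pool $7,932.00 (≈ $11.6305 each)
Nov 10, sell 137: 137/682 × $7,932.00 → $1,593.37
Nov 11, sell 395: 395/545 × $6,338.63 → $4,594.05
Total COGS = $1,593.37 + $4,594.05 = $6,187.42
Ending inventory (cost pool remaining) = $1,744.58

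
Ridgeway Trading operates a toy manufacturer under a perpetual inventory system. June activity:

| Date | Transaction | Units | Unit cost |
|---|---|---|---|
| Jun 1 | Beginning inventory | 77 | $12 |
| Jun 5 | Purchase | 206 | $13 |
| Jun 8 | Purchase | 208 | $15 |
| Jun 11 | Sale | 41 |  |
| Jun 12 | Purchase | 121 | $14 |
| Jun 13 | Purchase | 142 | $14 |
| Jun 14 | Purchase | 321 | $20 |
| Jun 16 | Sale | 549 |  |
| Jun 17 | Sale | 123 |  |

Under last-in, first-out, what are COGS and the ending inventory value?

Jun 11, 41 sold [LIFO — newest first]: 41 @ $15 = $615
Jun 16, 549 sold [LIFO — newest first]: 321 @ $20 + 142 @ $14 + 86 @ $14 = $9,612
Jun 17, 123 sold [LIFO — newest first]: 35 @ $14 + 88 @ $15 = $1,810
Total COGS = $615 + $9,612 + $1,810 = $12,037
Ending inventory: 77 @ $12 + 206 @ $13 + 79 @ $15 = $4,787
Check: goods available $16,824 = COGS $12,037 + ending $4,787

COGS = $12,037; ending inventory = $4,787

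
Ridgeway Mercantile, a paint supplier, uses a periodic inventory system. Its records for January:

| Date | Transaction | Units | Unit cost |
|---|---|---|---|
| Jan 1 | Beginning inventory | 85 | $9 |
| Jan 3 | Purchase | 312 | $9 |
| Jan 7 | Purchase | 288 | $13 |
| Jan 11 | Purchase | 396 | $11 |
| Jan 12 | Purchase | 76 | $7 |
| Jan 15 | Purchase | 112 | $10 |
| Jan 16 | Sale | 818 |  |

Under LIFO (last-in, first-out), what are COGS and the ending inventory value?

Jan 16, 818 sold [LIFO — newest first]: 112 @ $10 + 76 @ $7 + 396 @ $11 + 234 @ $13 = $9,050
Ending inventory: 85 @ $9 + 312 @ $9 + 54 @ $13 = $4,275

COGS = $9,050; ending inventory = $4,275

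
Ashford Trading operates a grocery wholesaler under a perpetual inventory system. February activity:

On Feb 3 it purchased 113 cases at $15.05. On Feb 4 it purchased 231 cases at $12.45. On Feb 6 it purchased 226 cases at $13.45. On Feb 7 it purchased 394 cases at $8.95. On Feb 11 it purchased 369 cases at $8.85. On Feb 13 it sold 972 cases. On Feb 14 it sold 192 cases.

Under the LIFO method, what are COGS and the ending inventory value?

Feb 13, 972 sold [LIFO — newest first]: 369 @ $8.85 + 394 @ $8.95 + 209 @ $13.45 = $9,603.00
Feb 14, 192 sold [LIFO — newest first]: 17 @ $13.45 + 175 @ $12.45 = $2,407.40
Total COGS = $9,603.00 + $2,407.40 = $12,010.40
Ending inventory: 113 @ $15.05 + 56 @ $12.45 = $2,397.85

COGS = $12,010.40; ending inventory = $2,397.85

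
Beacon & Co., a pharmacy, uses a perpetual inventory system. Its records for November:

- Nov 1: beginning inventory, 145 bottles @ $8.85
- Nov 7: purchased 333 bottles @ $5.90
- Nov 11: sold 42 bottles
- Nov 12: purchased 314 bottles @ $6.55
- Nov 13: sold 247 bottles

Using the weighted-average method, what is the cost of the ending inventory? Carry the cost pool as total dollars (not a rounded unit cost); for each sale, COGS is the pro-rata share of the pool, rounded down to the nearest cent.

Ending inventory = $3,366.26

After Nov 1: 145 on hand, pool $1,283.25 (≈ $8.8500 each)
After Nov 7: 478 on hand, pool $3,247.95 (≈ $6.7949 each)
Nov 11, sell 42: 42/478 × $3,247.95 → $285.38
After Nov 12: 750 on hand, pool $5,019.27 (≈ $6.6924 each)
Nov 13, sell 247: 247/750 × $5,019.27 → $1,653.01
Total COGS = $285.38 + $1,653.01 = $1,938.39
Ending inventory (cost pool remaining) = $3,366.26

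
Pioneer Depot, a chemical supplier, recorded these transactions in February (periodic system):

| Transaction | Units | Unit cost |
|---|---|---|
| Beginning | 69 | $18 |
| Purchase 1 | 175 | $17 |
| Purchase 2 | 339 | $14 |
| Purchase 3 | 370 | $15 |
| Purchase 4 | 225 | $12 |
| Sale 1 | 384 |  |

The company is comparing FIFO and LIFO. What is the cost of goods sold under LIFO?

COGS = $5,085

FIFO COGS: 69 @ $18 + 175 @ $17 + 140 @ $14 = $6,177
LIFO COGS: 225 @ $12 + 159 @ $15 = $5,085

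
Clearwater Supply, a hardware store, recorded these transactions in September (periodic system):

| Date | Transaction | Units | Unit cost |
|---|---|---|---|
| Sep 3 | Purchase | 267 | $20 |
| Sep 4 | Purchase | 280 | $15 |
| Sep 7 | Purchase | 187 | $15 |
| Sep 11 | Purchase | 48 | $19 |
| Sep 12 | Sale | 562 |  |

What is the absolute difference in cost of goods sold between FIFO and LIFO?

$908

FIFO COGS: 267 @ $20 + 280 @ $15 + 15 @ $15 = $9,765
LIFO COGS: 48 @ $19 + 187 @ $15 + 280 @ $15 + 47 @ $20 = $8,857
Difference = |$9,765 − $8,857| = $908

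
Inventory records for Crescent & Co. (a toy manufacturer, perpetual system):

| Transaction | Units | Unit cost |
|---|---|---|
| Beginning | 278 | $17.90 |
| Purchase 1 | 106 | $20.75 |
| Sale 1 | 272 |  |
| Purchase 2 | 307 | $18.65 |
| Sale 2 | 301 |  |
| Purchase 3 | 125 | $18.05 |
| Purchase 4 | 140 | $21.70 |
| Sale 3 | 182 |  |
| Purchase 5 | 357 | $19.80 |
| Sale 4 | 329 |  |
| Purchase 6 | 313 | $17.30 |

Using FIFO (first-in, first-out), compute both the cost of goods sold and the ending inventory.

Sale 1 (272) [FIFO — oldest first]: 272 @ $17.90 = $4,868.80
Sale 2 (301) [FIFO — oldest first]: 6 @ $17.90 + 106 @ $20.75 + 189 @ $18.65 = $5,831.75
Sale 3 (182) [FIFO — oldest first]: 118 @ $18.65 + 64 @ $18.05 = $3,355.90
Sale 4 (329) [FIFO — oldest first]: 61 @ $18.05 + 140 @ $21.70 + 128 @ $19.80 = $6,673.45
Total COGS = $4,868.80 + $5,831.75 + $3,355.90 + $6,673.45 = $20,729.90
Ending inventory: 229 @ $19.80 + 313 @ $17.30 = $9,949.10
Check: goods available $30,679.00 = COGS $20,729.90 + ending $9,949.10

COGS = $20,729.90; ending inventory = $9,949.10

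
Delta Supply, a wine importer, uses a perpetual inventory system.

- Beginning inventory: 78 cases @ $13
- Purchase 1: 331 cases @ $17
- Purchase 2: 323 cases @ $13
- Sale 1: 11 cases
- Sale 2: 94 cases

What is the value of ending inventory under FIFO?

Sale 1 (11) [FIFO — oldest first]: 11 @ $13 = $143
Sale 2 (94) [FIFO — oldest first]: 67 @ $13 + 27 @ $17 = $1,330
Total COGS = $143 + $1,330 = $1,473
Ending inventory: 304 @ $17 + 323 @ $13 = $9,367
Check: goods available $10,840 = COGS $1,473 + ending $9,367

Ending inventory = $9,367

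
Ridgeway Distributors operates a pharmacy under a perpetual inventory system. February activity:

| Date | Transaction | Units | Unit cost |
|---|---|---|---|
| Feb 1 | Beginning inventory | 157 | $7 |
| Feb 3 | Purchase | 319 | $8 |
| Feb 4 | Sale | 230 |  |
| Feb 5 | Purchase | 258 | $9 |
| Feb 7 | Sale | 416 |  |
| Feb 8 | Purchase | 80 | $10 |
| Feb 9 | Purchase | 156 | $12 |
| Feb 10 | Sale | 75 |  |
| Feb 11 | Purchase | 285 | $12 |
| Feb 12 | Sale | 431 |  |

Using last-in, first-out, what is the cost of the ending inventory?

Ending inventory = $766

Feb 4, 230 sold [LIFO — newest first]: 230 @ $8 = $1,840
Feb 7, 416 sold [LIFO — newest first]: 258 @ $9 + 89 @ $8 + 69 @ $7 = $3,517
Feb 10, 75 sold [LIFO — newest first]: 75 @ $12 = $900
Feb 12, 431 sold [LIFO — newest first]: 285 @ $12 + 81 @ $12 + 65 @ $10 = $5,042
Total COGS = $1,840 + $3,517 + $900 + $5,042 = $11,299
Ending inventory: 88 @ $7 + 15 @ $10 = $766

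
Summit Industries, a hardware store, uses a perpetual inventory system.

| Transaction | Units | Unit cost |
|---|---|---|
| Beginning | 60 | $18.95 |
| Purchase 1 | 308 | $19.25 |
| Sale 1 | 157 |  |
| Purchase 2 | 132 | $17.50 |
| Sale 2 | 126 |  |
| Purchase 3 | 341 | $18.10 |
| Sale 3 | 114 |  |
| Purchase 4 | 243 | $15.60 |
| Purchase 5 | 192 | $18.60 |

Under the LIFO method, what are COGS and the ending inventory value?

Sale 1 (157) [LIFO — newest first]: 157 @ $19.25 = $3,022.25
Sale 2 (126) [LIFO — newest first]: 126 @ $17.50 = $2,205.00
Sale 3 (114) [LIFO — newest first]: 114 @ $18.10 = $2,063.40
Total COGS = $3,022.25 + $2,205.00 + $2,063.40 = $7,290.65
Ending inventory: 60 @ $18.95 + 151 @ $19.25 + 6 @ $17.50 + 227 @ $18.10 + 243 @ $15.60 + 192 @ $18.60 = $15,619.45
Check: goods available $22,910.10 = COGS $7,290.65 + ending $15,619.45

COGS = $7,290.65; ending inventory = $15,619.45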